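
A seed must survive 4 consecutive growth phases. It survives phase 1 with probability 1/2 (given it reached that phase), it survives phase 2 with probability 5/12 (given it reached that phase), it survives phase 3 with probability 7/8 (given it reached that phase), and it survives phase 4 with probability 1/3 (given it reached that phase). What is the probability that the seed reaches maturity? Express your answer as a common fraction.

35/576

Each stage is reached only if all earlier stages succeed, so
P = 1/2 × 5/12 × 7/8 × 1/3 = 35/576.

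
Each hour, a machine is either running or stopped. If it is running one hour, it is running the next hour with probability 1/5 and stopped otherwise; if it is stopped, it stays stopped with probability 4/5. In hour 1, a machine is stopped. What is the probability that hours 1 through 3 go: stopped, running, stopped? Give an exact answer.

Hour 1 is given. For each transition, use the conditional probability from the current state:
P(running | stopped) = 1/5; P(stopped | running) = 4/5.
P = 1/5 × 4/5 = 4/25.

4/25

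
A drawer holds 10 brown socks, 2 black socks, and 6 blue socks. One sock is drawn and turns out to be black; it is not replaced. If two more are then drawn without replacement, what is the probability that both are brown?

After the first draw, 10 of the remaining 17 socks are brown.
P = 10/17 × 9/16 = 90/272 = 45/136.

45/136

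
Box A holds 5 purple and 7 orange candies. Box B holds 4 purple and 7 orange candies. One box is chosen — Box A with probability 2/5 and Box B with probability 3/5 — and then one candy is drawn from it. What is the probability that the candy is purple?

127/330

From Box A: P(purple) = 5/12.
From Box B: P(purple) = 4/11.
Total probability = (2/5)(5/12) + (3/5)(4/11) = 127/330.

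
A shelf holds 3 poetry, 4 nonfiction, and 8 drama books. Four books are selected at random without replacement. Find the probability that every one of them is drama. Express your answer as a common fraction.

P(all drama) = 8/15 × 7/14 × 6/13 × 5/12 = 1680/32760 = 2/39.

2/39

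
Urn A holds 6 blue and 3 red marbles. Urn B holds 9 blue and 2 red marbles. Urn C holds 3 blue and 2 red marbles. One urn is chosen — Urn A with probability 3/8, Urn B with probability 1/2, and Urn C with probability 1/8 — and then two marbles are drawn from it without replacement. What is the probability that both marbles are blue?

From Urn A: P(both blue) = (6/9)(5/8) = 5/12.
From Urn B: P(both blue) = (9/11)(8/10) = 36/55.
From Urn C: P(both blue) = (3/5)(2/4) = 3/10.
Total probability = (3/8)(5/12) + (1/2)(36/55) + (1/8)(3/10) = 917/1760.

917/1760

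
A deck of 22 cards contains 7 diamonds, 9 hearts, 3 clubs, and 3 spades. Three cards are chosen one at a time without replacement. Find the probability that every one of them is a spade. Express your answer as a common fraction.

1/1540

P(every draw is a spade) = 3/22 × 2/21 × 1/20 = 6/9240 = 1/1540.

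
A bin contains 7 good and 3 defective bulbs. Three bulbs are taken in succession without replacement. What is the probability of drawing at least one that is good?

119/120

P(no good) = 3/10 × 2/9 × 1/8 = 6/720 = 1/120.
P(at least one) = 1 − 1/120 = 119/120.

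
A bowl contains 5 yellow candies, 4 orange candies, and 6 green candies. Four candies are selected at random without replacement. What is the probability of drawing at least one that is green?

59/65

P(no green) = 9/15 × 8/14 × 7/13 × 6/12 = 3024/32760 = 6/65.
P(at least one) = 1 − 6/65 = 59/65.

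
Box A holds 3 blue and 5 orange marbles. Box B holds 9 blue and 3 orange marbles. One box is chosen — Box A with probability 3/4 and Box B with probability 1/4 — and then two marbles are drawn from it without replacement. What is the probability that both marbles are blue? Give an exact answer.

267/1232

From Box A: P(both blue) = (3/8)(2/7) = 3/28.
From Box B: P(both blue) = (9/12)(8/11) = 6/11.
Total probability = (3/4)(3/28) + (1/4)(6/11) = 267/1232.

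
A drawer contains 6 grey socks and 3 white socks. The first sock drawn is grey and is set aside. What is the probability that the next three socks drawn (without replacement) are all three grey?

5/28

After the first draw, 5 of the remaining 8 socks are grey.
P = 5/8 × 4/7 × 3/6 = 60/336 = 5/28.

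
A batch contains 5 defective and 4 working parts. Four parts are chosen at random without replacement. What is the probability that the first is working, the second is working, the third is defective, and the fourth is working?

5/126

Chain rule:
P = 4/9 × 3/8 × 5/7 × 2/6 = 120/3024 = 5/126.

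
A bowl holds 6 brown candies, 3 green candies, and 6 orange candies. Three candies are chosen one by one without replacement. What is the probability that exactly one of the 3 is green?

198/455

One ordering (green drawn first) has probability 3/15 × 12/14 × 11/13 = 396/2730 = 66/455.
There are C(3,1) = 3 such orderings, each equally likely, so P = 3 × 66/455 = 198/455.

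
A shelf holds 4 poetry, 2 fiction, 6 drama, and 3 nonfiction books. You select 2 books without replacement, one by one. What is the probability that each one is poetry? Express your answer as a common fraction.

P = 4/15 × 3/14 = 12/210 = 2/35.

2/35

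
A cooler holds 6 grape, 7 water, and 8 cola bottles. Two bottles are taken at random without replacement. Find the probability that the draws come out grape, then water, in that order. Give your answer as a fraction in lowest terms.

Multiply the probability of each draw given the previous ones:
P = 6/21 × 7/20 = 42/420 = 1/10.

1/10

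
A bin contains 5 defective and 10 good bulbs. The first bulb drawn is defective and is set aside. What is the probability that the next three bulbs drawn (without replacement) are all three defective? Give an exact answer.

After the first draw, 4 of the remaining 14 bulbs are defective.
P = 4/14 × 3/13 × 2/12 = 24/2184 = 1/91.

1/91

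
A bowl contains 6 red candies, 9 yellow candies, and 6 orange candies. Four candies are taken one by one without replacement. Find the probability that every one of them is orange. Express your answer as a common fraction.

P(every draw is orange) = 6/21 × 5/20 × 4/19 × 3/18 = 360/143640 = 1/399.

1/399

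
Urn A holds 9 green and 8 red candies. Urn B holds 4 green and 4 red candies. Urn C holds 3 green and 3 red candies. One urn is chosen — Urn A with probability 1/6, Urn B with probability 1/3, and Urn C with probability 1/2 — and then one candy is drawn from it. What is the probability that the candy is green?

103/204

From Urn A: P(green) = 9/17.
From Urn B: P(green) = 4/8.
From Urn C: P(green) = 3/6.
Total probability = (1/6)(9/17) + (1/3)(4/8) + (1/2)(3/6) = 103/204.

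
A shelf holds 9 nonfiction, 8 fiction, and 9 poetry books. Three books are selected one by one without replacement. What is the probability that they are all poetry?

P = 9/26 × 8/25 × 7/24 = 504/15600 = 21/650.

21/650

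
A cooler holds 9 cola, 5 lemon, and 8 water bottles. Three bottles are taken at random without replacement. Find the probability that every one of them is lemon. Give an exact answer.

1/154

P(all lemon) = 5/22 × 4/21 × 3/20 = 60/9240 = 1/154.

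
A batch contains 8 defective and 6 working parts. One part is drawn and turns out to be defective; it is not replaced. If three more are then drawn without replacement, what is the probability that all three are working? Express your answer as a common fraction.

10/143

After the first draw, 6 of the remaining 13 parts are working.
P = 6/13 × 5/12 × 4/11 = 120/1716 = 10/143.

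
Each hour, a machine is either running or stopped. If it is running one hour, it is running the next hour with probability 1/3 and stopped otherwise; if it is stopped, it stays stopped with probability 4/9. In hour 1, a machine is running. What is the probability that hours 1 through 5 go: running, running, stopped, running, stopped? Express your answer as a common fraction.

20/243

Hour 1 is given. For each transition, use the conditional probability from the current state:
P(running | running) = 1/3; P(stopped | running) = 2/3; P(running | stopped) = 5/9; P(stopped | running) = 2/3.
P = 1/3 × 2/3 × 5/9 × 2/3 = 20/243.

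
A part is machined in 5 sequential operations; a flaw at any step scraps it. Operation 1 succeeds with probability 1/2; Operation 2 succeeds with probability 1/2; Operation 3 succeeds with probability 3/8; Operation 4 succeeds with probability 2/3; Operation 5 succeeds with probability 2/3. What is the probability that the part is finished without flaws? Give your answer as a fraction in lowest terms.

1/24

Multiplying along the chain,
P = 1/2 × 1/2 × 3/8 × 2/3 × 2/3 = 12/288 = 1/24.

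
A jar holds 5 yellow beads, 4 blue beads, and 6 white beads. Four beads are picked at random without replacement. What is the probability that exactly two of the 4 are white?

One ordering (white drawn first) has probability 6/15 × 5/14 × 9/13 × 8/12 = 2160/32760 = 6/91.
There are C(4,2) = 6 such orderings, each equally likely, so P = 6 × 6/91 = 36/91.

36/91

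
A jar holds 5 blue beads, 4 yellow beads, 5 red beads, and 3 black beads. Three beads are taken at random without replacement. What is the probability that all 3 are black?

1/680

P = 3/17 × 2/16 × 1/15 = 6/4080 = 1/680.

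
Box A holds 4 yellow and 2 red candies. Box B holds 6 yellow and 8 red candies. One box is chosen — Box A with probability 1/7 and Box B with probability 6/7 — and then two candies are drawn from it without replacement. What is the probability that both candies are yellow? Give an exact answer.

632/3185

From Box A: P(both yellow) = (4/6)(3/5) = 2/5.
From Box B: P(both yellow) = (6/14)(5/13) = 15/91.
Total probability = (1/7)(2/5) + (6/7)(15/91) = 632/3185.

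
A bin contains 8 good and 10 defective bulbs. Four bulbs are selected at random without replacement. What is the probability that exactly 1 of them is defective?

28/153

One ordering (defective drawn first) has probability 10/18 × 8/17 × 7/16 × 6/15 = 3360/73440 = 7/153.
There are C(4,1) = 4 such orderings, each equally likely, so P = 4 × 7/153 = 28/153.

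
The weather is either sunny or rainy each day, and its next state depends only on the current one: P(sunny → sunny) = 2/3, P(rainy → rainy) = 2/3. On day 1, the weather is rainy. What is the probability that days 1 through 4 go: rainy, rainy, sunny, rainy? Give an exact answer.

2/27

Day 1 is given. For each transition, use the conditional probability from the current state:
P(rainy | rainy) = 2/3; P(sunny | rainy) = 1/3; P(rainy | sunny) = 1/3.
P = 2/3 × 1/3 × 1/3 = 2/27.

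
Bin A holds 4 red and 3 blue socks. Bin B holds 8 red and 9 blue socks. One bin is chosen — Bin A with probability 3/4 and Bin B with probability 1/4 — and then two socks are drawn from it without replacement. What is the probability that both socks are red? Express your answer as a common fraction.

From Bin A: P(both red) = (4/7)(3/6) = 2/7.
From Bin B: P(both red) = (8/17)(7/16) = 7/34.
Total probability = (3/4)(2/7) + (1/4)(7/34) = 253/952.

253/952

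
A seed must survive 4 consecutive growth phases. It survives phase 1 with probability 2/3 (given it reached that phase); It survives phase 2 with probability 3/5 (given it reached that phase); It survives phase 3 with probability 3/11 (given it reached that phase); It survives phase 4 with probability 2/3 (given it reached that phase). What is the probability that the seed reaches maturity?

Each stage is reached only if all earlier stages succeed, so
P = 2/3 × 3/5 × 3/11 × 2/3 = 36/495 = 4/55.

4/55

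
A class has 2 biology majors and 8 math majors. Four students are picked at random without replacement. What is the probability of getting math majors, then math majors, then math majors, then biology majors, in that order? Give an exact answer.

2/15

Each draw changes the counts, so multiply the conditional probabilities along the sequence:
P = 8/10 × 7/9 × 6/8 × 2/7 = 672/5040 = 2/15.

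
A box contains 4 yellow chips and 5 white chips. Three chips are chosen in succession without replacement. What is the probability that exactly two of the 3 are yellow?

5/14

One ordering (yellow drawn first) has probability 4/9 × 3/8 × 5/7 = 60/504 = 5/42.
There are C(3,2) = 3 such orderings, each equally likely, so P = 3 × 5/42 = 5/14.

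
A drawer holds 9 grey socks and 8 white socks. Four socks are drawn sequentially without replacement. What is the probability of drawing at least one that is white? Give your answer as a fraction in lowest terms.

P(no white) = 9/17 × 8/16 × 7/15 × 6/14 = 3024/57120 = 9/170.
P(at least one) = 1 − 9/170 = 161/170.

161/170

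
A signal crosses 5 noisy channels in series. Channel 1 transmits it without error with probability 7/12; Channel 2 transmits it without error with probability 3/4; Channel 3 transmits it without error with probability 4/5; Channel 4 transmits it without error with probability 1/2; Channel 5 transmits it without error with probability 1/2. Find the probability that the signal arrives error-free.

7/80

Each stage is reached only if all earlier stages succeed, so
P = 7/12 × 3/4 × 4/5 × 1/2 × 1/2 = 84/960 = 7/80.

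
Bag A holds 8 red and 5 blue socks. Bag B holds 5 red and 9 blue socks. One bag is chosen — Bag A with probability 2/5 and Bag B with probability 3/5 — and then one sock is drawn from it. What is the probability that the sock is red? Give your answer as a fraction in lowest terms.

From Bag A: P(red) = 8/13.
From Bag B: P(red) = 5/14.
Total probability = (2/5)(8/13) + (3/5)(5/14) = 419/910.

419/910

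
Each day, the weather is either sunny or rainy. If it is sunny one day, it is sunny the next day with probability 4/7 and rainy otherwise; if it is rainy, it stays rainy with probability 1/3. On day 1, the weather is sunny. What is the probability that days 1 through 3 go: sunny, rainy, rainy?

Day 1 is given. For each transition, use the conditional probability from the current state:
P(rainy | sunny) = 3/7; P(rainy | rainy) = 1/3.
P = 3/7 × 1/3 = 3/21 = 1/7.

1/7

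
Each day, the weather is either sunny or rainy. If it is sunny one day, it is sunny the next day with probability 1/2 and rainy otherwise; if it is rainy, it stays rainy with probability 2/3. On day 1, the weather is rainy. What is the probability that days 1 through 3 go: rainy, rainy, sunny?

2/9

Day 1 is given. For each transition, use the conditional probability from the current state:
P(rainy | rainy) = 2/3; P(sunny | rainy) = 1/3.
P = 2/3 × 1/3 = 2/9.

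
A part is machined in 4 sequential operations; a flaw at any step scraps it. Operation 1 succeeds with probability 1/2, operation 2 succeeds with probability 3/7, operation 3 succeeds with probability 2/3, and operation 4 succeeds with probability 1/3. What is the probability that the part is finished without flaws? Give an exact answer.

Each stage is reached only if all earlier stages succeed, so
P = 1/2 × 3/7 × 2/3 × 1/3 = 6/126 = 1/21.

1/21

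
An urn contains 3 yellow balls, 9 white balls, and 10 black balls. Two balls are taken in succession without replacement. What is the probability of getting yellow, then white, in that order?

9/154

Multiply the probability of each draw given the previous ones:
P = 3/22 × 9/21 = 27/462 = 9/154.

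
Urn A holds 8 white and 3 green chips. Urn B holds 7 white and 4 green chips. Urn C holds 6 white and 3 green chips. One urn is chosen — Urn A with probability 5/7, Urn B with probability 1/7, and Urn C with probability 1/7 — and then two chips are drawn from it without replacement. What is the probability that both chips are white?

From Urn A: P(both white) = (8/11)(7/10) = 28/55.
From Urn B: P(both white) = (7/11)(6/10) = 21/55.
From Urn C: P(both white) = (6/9)(5/8) = 5/12.
Total probability = (5/7)(28/55) + (1/7)(21/55) + (1/7)(5/12) = 2207/4620.

2207/4620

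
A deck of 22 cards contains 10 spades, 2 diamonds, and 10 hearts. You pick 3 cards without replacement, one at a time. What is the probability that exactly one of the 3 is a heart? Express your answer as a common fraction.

One ordering (a heart drawn first) has probability 10/22 × 12/21 × 11/20 = 1320/9240 = 1/7.
There are C(3,1) = 3 such orderings, each equally likely, so P = 3 × 1/7 = 3/7.

3/7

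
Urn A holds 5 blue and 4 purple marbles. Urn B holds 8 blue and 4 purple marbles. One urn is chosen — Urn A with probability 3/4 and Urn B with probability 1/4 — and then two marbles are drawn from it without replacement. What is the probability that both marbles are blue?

83/264

From Urn A: P(both blue) = (5/9)(4/8) = 5/18.
From Urn B: P(both blue) = (8/12)(7/11) = 14/33.
Total probability = (3/4)(5/18) + (1/4)(14/33) = 83/264.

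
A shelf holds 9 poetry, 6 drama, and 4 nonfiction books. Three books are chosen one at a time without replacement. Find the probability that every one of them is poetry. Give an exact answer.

28/323

P(all poetry) = 9/19 × 8/18 × 7/17 = 504/5814 = 28/323.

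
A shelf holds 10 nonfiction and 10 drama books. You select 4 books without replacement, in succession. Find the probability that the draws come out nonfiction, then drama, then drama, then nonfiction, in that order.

45/646

Multiply the probability of each draw given the previous ones:
P = 10/20 × 10/19 × 9/18 × 9/17 = 8100/116280 = 45/646.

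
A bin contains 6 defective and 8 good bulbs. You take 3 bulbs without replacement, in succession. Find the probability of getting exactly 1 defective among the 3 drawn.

One ordering (defective drawn first) has probability 6/14 × 8/13 × 7/12 = 336/2184 = 2/13.
There are C(3,1) = 3 such orderings, each equally likely, so P = 3 × 2/13 = 6/13.

6/13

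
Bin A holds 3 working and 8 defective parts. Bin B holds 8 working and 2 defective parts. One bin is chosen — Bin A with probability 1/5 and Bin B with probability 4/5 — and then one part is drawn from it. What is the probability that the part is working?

From Bin A: P(working) = 3/11.
From Bin B: P(working) = 8/10.
Total probability = (1/5)(3/11) + (4/5)(8/10) = 191/275.

191/275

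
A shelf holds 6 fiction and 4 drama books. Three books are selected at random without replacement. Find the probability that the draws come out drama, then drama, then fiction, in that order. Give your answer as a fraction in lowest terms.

Chain rule:
P = 4/10 × 3/9 × 6/8 = 72/720 = 1/10.

1/10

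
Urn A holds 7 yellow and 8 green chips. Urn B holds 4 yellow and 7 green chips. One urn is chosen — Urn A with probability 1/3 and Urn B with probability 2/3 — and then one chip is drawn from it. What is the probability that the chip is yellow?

From Urn A: P(yellow) = 7/15.
From Urn B: P(yellow) = 4/11.
Total probability = (1/3)(7/15) + (2/3)(4/11) = 197/495.

197/495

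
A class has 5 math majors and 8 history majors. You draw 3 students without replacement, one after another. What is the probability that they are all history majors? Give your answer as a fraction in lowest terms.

28/143

P(every draw is a history major) = 8/13 × 7/12 × 6/11 = 336/1716 = 28/143.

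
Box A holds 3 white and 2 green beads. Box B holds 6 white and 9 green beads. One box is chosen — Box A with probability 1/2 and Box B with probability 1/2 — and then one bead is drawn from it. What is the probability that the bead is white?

1/2

From Box A: P(white) = 3/5.
From Box B: P(white) = 6/15.
Total probability = (1/2)(3/5) + (1/2)(6/15) = 1/2.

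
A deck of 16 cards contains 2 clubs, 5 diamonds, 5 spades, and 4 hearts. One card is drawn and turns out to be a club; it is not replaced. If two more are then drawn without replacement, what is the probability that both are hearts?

2/35

After the first draw, 4 of the remaining 15 cards are hearts.
P = 4/15 × 3/14 = 12/210 = 2/35.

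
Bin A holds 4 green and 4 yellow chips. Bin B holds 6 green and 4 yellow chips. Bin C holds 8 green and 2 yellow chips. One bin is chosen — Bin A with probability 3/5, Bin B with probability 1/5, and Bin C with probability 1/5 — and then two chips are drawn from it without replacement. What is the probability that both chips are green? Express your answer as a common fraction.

1007/3150

From Bin A: P(both green) = (4/8)(3/7) = 3/14.
From Bin B: P(both green) = (6/10)(5/9) = 1/3.
From Bin C: P(both green) = (8/10)(7/9) = 28/45.
Total probability = (3/5)(3/14) + (1/5)(1/3) + (1/5)(28/45) = 1007/3150.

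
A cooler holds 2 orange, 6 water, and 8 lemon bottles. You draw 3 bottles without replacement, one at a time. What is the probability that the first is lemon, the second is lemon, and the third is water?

1/10

Chain rule:
P = 8/16 × 7/15 × 6/14 = 336/3360 = 1/10.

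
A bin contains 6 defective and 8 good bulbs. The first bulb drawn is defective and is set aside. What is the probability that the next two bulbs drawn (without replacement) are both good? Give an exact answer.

After the first draw, 8 of the remaining 13 bulbs are good.
P = 8/13 × 7/12 = 56/156 = 14/39.

14/39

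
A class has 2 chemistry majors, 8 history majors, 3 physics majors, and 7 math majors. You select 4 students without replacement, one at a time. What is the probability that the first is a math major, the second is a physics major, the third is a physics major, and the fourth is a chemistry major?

7/9690

Chain rule:
P = 7/20 × 3/19 × 2/18 × 2/17 = 84/116280 = 7/9690.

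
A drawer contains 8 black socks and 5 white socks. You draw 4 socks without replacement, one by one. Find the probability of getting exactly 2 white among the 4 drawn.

56/143

One ordering (white drawn first) has probability 5/13 × 4/12 × 8/11 × 7/10 = 1120/17160 = 28/429.
There are C(4,2) = 6 such orderings, each equally likely, so P = 6 × 28/429 = 56/143.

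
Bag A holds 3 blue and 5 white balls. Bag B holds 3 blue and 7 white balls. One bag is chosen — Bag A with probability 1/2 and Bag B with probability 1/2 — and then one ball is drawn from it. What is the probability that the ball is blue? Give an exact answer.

From Bag A: P(blue) = 3/8.
From Bag B: P(blue) = 3/10.
Total probability = (1/2)(3/8) + (1/2)(3/10) = 27/80.

27/80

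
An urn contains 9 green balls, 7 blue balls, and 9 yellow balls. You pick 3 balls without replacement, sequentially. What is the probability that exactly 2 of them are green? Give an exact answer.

144/575

One ordering (green drawn first) has probability 9/25 × 8/24 × 16/23 = 1152/13800 = 48/575.
There are C(3,2) = 3 such orderings, each equally likely, so P = 3 × 48/575 = 144/575.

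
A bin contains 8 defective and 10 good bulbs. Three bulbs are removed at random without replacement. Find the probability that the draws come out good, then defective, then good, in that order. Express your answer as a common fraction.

Each draw changes the counts, so multiply the conditional probabilities along the sequence:
P = 10/18 × 8/17 × 9/16 = 720/4896 = 5/34.

5/34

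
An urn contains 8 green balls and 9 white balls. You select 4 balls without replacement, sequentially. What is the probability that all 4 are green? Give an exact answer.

1/34

P(every draw is green) = 8/17 × 7/16 × 6/15 × 5/14 = 1680/57120 = 1/34.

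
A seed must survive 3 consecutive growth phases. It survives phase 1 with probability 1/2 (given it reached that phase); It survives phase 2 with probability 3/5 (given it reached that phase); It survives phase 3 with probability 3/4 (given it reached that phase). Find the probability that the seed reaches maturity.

The events are sequential, so multiply the conditional probabilities:
P = 1/2 × 3/5 × 3/4 = 9/40.

9/40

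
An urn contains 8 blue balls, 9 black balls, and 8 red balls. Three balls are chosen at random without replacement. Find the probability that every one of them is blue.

14/575

P(every draw is blue) = 8/25 × 7/24 × 6/23 = 336/13800 = 14/575.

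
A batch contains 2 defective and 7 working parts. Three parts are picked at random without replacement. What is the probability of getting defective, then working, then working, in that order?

Multiply the probability of each draw given the previous ones:
P = 2/9 × 7/8 × 6/7 = 84/504 = 1/6.

1/6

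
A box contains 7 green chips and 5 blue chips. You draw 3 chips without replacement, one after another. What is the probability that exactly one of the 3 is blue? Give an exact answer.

21/44

One ordering (blue drawn first) has probability 5/12 × 7/11 × 6/10 = 210/1320 = 7/44.
There are C(3,1) = 3 such orderings, each equally likely, so P = 3 × 7/44 = 21/44.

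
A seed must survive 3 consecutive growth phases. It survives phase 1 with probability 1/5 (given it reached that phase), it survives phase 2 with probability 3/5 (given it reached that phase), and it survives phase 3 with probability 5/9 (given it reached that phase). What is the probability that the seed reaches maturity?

Multiplying along the chain,
P = 1/5 × 3/5 × 5/9 = 15/225 = 1/15.

1/15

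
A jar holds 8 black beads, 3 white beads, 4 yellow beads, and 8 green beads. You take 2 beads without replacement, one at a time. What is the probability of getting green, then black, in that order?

Multiply the probability of each draw given the previous ones:
P = 8/23 × 8/22 = 64/506 = 32/253.

32/253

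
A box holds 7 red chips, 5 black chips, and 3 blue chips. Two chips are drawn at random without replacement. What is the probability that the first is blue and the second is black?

1/14

Chain rule:
P = 3/15 × 5/14 = 15/210 = 1/14.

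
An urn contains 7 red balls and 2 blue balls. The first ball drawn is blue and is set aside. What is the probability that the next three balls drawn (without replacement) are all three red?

5/8

After the first draw, 7 of the remaining 8 balls are red.
P = 7/8 × 6/7 × 5/6 = 210/336 = 5/8.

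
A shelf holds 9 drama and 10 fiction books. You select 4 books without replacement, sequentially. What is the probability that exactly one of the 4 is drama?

One ordering (drama drawn first) has probability 9/19 × 10/18 × 9/17 × 8/16 = 6480/93024 = 45/646.
There are C(4,1) = 4 such orderings, each equally likely, so P = 4 × 45/646 = 90/323.

90/323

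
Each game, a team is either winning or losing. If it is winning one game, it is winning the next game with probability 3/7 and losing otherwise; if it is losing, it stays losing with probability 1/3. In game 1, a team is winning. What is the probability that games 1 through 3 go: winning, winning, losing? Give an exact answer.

Game 1 is given. For each transition, use the conditional probability from the current state:
P(winning | winning) = 3/7; P(losing | winning) = 4/7.
P = 3/7 × 4/7 = 12/49.

12/49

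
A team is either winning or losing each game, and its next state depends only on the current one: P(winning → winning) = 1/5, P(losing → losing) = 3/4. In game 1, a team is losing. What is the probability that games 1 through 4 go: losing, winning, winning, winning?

Game 1 is given. For each transition, use the conditional probability from the current state:
P(winning | losing) = 1/4; P(winning | winning) = 1/5; P(winning | winning) = 1/5.
P = 1/4 × 1/5 × 1/5 = 1/100.

1/100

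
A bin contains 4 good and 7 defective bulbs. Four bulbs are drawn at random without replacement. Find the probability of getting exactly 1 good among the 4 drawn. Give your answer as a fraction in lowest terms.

One ordering (good drawn first) has probability 4/11 × 7/10 × 6/9 × 5/8 = 840/7920 = 7/66.
There are C(4,1) = 4 such orderings, each equally likely, so P = 4 × 7/66 = 14/33.

14/33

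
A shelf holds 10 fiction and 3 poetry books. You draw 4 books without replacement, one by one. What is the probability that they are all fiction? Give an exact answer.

P(all fiction) = 10/13 × 9/12 × 8/11 × 7/10 = 5040/17160 = 42/143.

42/143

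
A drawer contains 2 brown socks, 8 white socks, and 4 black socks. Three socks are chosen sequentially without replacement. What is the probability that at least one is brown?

P(no brown) = 12/14 × 11/13 × 10/12 = 1320/2184 = 55/91.
P(at least one) = 1 − 55/91 = 36/91.

36/91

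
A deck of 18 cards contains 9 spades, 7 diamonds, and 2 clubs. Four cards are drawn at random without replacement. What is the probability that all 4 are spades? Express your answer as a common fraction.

P(all spades) = 9/18 × 8/17 × 7/16 × 6/15 = 3024/73440 = 7/170.

7/170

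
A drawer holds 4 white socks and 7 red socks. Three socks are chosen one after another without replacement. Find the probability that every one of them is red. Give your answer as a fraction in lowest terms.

7/33

P(every draw is red) = 7/11 × 6/10 × 5/9 = 210/990 = 7/33.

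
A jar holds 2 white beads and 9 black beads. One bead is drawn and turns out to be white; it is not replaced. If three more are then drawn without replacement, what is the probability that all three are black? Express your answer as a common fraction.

After the first draw, 9 of the remaining 10 beads are black.
P = 9/10 × 8/9 × 7/8 = 504/720 = 7/10.

7/10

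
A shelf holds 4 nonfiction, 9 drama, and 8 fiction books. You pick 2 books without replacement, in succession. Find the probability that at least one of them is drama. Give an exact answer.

24/35

P(no drama) = 12/21 × 11/20 = 132/420 = 11/35.
P(at least one) = 1 − 11/35 = 24/35.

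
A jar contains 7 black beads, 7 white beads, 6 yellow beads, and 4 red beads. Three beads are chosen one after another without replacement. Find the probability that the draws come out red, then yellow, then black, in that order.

7/506

Each draw changes the counts, so multiply the conditional probabilities along the sequence:
P = 4/24 × 6/23 × 7/22 = 168/12144 = 7/506.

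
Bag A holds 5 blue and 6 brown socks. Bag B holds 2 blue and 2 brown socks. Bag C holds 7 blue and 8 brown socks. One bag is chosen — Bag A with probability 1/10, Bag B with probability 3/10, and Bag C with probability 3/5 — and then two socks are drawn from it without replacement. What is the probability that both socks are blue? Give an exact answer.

From Bag A: P(both blue) = (5/11)(4/10) = 2/11.
From Bag B: P(both blue) = (2/4)(1/3) = 1/6.
From Bag C: P(both blue) = (7/15)(6/14) = 1/5.
Total probability = (1/10)(2/11) + (3/10)(1/6) + (3/5)(1/5) = 207/1100.

207/1100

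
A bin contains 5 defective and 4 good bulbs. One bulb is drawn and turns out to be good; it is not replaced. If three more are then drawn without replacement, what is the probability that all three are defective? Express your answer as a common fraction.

With the first bulb removed, 5 defective remain out of 8.
P = 5/8 × 4/7 × 3/6 = 60/336 = 5/28.

5/28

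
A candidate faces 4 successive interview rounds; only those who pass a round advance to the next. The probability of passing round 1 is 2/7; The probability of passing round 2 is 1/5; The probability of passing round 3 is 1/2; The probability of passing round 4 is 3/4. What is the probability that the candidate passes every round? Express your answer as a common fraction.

Each stage is reached only if all earlier stages succeed, so
P = 2/7 × 1/5 × 1/2 × 3/4 = 6/280 = 3/140.

3/140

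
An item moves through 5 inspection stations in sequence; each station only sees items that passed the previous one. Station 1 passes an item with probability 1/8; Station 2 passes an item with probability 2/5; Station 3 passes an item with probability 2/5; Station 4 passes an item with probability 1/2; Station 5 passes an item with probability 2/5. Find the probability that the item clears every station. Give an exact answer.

Each stage is reached only if all earlier stages succeed, so
P = 1/8 × 2/5 × 2/5 × 1/2 × 2/5 = 8/2000 = 1/250.

1/250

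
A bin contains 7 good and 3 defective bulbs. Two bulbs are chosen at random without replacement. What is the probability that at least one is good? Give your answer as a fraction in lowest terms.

P(no good) = 3/10 × 2/9 = 6/90 = 1/15.
P(at least one) = 1 − 1/15 = 14/15.

14/15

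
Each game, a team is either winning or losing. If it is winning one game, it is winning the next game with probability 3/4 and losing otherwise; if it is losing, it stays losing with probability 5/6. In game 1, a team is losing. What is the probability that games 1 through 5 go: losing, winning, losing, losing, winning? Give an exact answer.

Game 1 is given. For each transition, use the conditional probability from the current state:
P(winning | losing) = 1/6; P(losing | winning) = 1/4; P(losing | losing) = 5/6; P(winning | losing) = 1/6.
P = 1/6 × 1/4 × 5/6 × 1/6 = 5/864.

5/864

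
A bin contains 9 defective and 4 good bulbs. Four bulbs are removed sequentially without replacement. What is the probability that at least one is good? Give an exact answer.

P(no good) = 9/13 × 8/12 × 7/11 × 6/10 = 3024/17160 = 126/715.
P(at least one) = 1 − 126/715 = 589/715.

589/715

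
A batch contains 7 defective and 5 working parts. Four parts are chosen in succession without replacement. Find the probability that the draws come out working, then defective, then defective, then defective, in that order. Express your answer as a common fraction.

Multiply the probability of each draw given the previous ones:
P = 5/12 × 7/11 × 6/10 × 5/9 = 1050/11880 = 35/396.

35/396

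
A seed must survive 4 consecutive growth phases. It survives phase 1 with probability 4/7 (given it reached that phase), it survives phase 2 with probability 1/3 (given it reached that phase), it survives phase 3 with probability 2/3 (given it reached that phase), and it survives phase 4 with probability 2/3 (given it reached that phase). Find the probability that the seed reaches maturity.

The events are sequential, so multiply the conditional probabilities:
P = 4/7 × 1/3 × 2/3 × 2/3 = 16/189.

16/189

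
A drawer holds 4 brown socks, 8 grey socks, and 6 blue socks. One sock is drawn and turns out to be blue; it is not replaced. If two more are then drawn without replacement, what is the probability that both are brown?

3/68

With the first sock removed, 4 brown remain out of 17.
P = 4/17 × 3/16 = 12/272 = 3/68.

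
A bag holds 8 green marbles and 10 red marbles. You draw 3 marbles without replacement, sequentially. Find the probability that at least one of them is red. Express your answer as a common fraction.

95/102

P(no red) = 8/18 × 7/17 × 6/16 = 336/4896 = 7/102.
P(at least one) = 1 − 7/102 = 95/102.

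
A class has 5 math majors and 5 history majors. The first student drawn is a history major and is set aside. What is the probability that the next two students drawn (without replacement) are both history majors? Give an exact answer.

With the first student removed, 4 history majors remain out of 9.
P = 4/9 × 3/8 = 12/72 = 1/6.

1/6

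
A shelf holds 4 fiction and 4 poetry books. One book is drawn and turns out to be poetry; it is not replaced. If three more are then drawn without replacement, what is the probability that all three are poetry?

After the first draw, 3 of the remaining 7 books are poetry.
P = 3/7 × 2/6 × 1/5 = 6/210 = 1/35.

1/35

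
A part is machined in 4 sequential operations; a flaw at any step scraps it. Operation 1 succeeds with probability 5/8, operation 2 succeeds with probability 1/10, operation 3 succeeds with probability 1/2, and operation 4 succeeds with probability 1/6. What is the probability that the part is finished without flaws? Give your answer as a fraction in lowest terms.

Multiplying along the chain,
P = 5/8 × 1/10 × 1/2 × 1/6 = 5/960 = 1/192.

1/192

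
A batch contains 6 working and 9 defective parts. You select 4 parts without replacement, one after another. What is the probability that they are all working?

P(all working) = 6/15 × 5/14 × 4/13 × 3/12 = 360/32760 = 1/91.

1/91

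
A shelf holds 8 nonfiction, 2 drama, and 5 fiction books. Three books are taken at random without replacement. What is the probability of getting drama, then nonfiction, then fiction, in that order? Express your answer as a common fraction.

8/273

Each draw changes the counts, so multiply the conditional probabilities along the sequence:
P = 2/15 × 8/14 × 5/13 = 80/2730 = 8/273.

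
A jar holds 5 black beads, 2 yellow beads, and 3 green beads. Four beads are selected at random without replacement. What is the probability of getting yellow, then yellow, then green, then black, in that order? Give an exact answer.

Each draw changes the counts, so multiply the conditional probabilities along the sequence:
P = 2/10 × 1/9 × 3/8 × 5/7 = 30/5040 = 1/168.

1/168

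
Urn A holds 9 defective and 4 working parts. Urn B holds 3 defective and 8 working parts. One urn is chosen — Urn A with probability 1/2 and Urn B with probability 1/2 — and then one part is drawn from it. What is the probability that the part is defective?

69/143

From Urn A: P(defective) = 9/13.
From Urn B: P(defective) = 3/11.
Total probability = (1/2)(9/13) + (1/2)(3/11) = 69/143.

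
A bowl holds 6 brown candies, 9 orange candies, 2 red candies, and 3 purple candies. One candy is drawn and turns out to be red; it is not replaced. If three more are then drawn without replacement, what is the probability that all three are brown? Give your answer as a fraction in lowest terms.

20/969

With the first candy removed, 6 brown remain out of 19.
P = 6/19 × 5/18 × 4/17 = 120/5814 = 20/969.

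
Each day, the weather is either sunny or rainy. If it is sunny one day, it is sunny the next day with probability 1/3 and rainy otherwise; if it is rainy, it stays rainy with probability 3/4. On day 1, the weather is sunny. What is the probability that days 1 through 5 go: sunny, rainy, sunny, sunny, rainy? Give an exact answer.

Day 1 is given. For each transition, use the conditional probability from the current state:
P(rainy | sunny) = 2/3; P(sunny | rainy) = 1/4; P(sunny | sunny) = 1/3; P(rainy | sunny) = 2/3.
P = 2/3 × 1/4 × 1/3 × 2/3 = 4/108 = 1/27.

1/27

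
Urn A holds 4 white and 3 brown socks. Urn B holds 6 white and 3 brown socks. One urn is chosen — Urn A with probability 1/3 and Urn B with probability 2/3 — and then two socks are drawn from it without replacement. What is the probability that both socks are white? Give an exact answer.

47/126

From Urn A: P(both white) = (4/7)(3/6) = 2/7.
From Urn B: P(both white) = (6/9)(5/8) = 5/12.
Total probability = (1/3)(2/7) + (2/3)(5/12) = 47/126.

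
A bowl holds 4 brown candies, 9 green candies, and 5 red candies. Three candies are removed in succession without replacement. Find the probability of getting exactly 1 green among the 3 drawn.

One ordering (green drawn first) has probability 9/18 × 9/17 × 8/16 = 648/4896 = 9/68.
There are C(3,1) = 3 such orderings, each equally likely, so P = 3 × 9/68 = 27/68.

27/68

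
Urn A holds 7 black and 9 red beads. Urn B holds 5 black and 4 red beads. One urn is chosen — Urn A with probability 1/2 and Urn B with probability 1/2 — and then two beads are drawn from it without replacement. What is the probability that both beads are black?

163/720

From Urn A: P(both black) = (7/16)(6/15) = 7/40.
From Urn B: P(both black) = (5/9)(4/8) = 5/18.
Total probability = (1/2)(7/40) + (1/2)(5/18) = 163/720.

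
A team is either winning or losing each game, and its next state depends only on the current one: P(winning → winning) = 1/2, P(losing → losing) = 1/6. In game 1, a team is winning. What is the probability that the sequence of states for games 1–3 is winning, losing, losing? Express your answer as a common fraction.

1/12

Game 1 is given. For each transition, use the conditional probability from the current state:
P(losing | winning) = 1/2; P(losing | losing) = 1/6.
P = 1/2 × 1/6 = 1/12.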